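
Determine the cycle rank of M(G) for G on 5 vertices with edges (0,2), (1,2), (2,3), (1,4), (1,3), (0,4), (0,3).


Cycle rank (nullity) = |E| - r(M) = |E| - (|V| - c).
|E| = 7, |V| = 5, c = 1.
Nullity = 7 - (5 - 1) = 7 - 4 = 3.

3


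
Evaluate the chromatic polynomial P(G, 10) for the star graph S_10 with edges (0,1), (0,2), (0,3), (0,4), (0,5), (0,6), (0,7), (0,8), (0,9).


P(tree, k) = k * (k-1)^(9) for any tree on 10 vertices.
P(10) = 10 * 9^9 = 10 * 387420489 = 3874204890.

3874204890


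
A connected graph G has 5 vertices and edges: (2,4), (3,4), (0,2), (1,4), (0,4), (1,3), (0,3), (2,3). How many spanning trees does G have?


By Kirchhoff's matrix tree theorem, the number of spanning trees equals
the determinant of any cofactor of the Laplacian matrix L.
G has 5 vertices and 8 edges.
Computing the (4 x 4) cofactor determinant gives 40.

40


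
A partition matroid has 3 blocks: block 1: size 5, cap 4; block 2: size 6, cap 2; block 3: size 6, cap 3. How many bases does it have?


A basis picks exactly ci elements from block i.
Number of bases = product of C(|Si|, ci).
= C(5,4) * C(6,2) * C(6,3)
= 5 * 15 * 20
= 1500.

1500


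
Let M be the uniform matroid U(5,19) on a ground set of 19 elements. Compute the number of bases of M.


Bases of U(5,19) are all 5-element subsets of the 19-element ground set.
Number of bases = C(19,5).
C(19,5) = 11628.

11628


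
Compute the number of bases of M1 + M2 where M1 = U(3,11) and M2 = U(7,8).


Bases of a direct sum M1 + M2: |B| = |B(M1)| * |B(M2)|.
|B(U(3,11))| = C(11,3) = 165.
|B(U(7,8))| = C(8,7) = 8.
Total bases = 165 * 8 = 1320.

1320


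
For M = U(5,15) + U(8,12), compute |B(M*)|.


(M1+M2)* = M1* + M2*.
M1* = U(10,15), bases: C(15,10) = 3003.
M2* = U(4,12), bases: C(12,4) = 495.
|B(M*)| = 3003 * 495 = 1486485.

1486485


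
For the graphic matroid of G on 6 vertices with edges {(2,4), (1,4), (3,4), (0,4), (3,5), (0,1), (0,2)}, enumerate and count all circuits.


A circuit in a graphic matroid = edge set of a simple cycle.
G has 6 vertices and 7 edges.
Enumerating all minimal edge subsets forming cycles...
Total circuits found: 3.

3


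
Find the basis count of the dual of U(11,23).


The dual of U(r,n) is U(n-r, n) = U(12,23).
Bases of U(12,23) are all (12)-element subsets.
|B(M*)| = (23 choose 12) = 1352078.

1352078


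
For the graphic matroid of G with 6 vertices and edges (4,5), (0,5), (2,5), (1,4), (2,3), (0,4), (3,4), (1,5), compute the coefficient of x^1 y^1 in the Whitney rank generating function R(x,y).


R(x,y) = sum over A in 2^E of x^(r(E)-r(A)) * y^(|A|-r(A)).
G has 6 vertices, 8 edges. r(E) = 5.
Enumerate all 2^8 = 256 subsets.
Count subsets with r(E)-r(A)=1 and |A|-r(A)=1: 27.

27


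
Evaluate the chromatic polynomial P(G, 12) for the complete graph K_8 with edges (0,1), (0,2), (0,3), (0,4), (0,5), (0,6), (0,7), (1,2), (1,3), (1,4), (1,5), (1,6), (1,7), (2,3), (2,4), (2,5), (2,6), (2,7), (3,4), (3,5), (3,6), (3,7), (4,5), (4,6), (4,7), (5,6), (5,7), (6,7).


P(K_8, k) = k(k-1)(k-2)...(k-7).
P(12) = (12) * (11) * (10) * (9) * (8) * (7) * (6) * (5) = 19958400.

19958400


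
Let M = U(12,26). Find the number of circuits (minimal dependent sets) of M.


In U(12,26), circuits are the (13)-element subsets.
Any set of 13 elements is dependent, and removing any one element gives
an independent set of size 12, so it is a minimal dependent set.
Number of circuits = C(26,13) = 26! / (13! * 13!) = 10400600.

10400600


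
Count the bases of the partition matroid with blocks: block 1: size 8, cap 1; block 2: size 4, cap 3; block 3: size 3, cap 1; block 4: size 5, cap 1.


A basis picks exactly ci elements from block i.
Number of bases = product of C(|Si|, ci).
= C(8,1) * C(4,3) * C(3,1) * C(5,1)
= 8 * 4 * 3 * 5
= 480.

480


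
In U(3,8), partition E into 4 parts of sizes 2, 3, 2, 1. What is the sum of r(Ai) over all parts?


r(Ai) = min(|Ai|, 3) for each part.
Sum = min(2,3) + min(3,3) + min(2,3) + min(1,3)
    = 2 + 3 + 2 + 1
    = 8.

8


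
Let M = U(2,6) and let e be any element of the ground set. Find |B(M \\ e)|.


Deleting e from U(2,6) gives U(2,5) since n > r.
Bases of U(2,5) = C(5,2) = (5 * 4) / (1 * 2) = 10.

10


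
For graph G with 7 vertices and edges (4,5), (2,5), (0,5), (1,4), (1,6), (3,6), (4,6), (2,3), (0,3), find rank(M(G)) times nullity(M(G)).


r(M) = |V| - c = 7 - 1 = 6.
nullity = |E| - r(M) = 9 - 6 = 3.
Product = 6 * 3 = 18.

18


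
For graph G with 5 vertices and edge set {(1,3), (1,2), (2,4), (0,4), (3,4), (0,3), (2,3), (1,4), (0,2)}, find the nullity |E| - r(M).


Cycle rank (nullity) = |E| - r(M) = |E| - (|V| - c).
|E| = 9, |V| = 5, c = 1.
Nullity = 9 - (5 - 1) = 9 - 4 = 5.

5


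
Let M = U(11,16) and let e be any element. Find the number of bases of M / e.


Contracting e from U(11,16) gives U(10,15).
Bases of U(10,15) = C(15,10) = 3003.

3003


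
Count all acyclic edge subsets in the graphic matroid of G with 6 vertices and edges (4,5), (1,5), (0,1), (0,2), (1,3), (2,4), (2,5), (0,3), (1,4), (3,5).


An independent set in a graphic matroid is an acyclic edge subset.
G has 6 vertices and 10 edges.
Enumerate all 2^10 = 1024 subsets, checking for acyclicity.
Total independent sets = 478.

478


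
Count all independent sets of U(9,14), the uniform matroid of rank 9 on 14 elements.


Independent sets of U(9,14) are all subsets of size <= 9.
Count = (14 choose 0) + (14 choose 1) + (14 choose 2) + (14 choose 3) + (14 choose 4) + (14 choose 5) + (14 choose 6) + (14 choose 7) + (14 choose 8) + (14 choose 9)
     = 1 + 14 + 91 + 364 + 1001 + 2002 + 3003 + 3432 + 3003 + 2002
     = 14913.

14913


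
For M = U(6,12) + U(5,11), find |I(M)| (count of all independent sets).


For a direct sum, |I(M1+M2)| = |I(M1)| * |I(M2)|.
|I(U(6,12))| = sum C(12,k) for k=0..6 = 2510.
|I(U(5,11))| = sum C(11,k) for k=0..5 = 1024.
Total = 2510 * 1024 = 2570240.

2570240


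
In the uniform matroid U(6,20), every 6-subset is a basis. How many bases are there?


Bases of U(6,20) are all 6-element subsets of the 20-element ground set.
Number of bases = C(20,6).
C(20,6) = 20! / (6! * 14!) = 38760.

38760


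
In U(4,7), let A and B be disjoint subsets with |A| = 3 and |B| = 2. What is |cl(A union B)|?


|A union B| = 3 + 2 = 5 (disjoint).
In U(4,7), cl(S) = S if |S| < 4, else cl(S) = E.
Since 5 >= 4, cl(A union B) = E.
|cl(A union B)| = 7.

7


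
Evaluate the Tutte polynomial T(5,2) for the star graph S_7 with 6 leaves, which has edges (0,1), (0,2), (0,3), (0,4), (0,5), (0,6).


A star on 7 vertices is a tree with 6 edges.
T(x,y) = x^(6) for any tree.
T(5,2) = 5^6 = 15625.

15625


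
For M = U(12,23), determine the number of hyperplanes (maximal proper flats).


Hyperplanes of U(12,23) are flats of rank 11.
In a uniform matroid, these are exactly the (11)-element subsets.
Count = C(23,11) = 23! / (11! * 12!) = 1352078.

1352078


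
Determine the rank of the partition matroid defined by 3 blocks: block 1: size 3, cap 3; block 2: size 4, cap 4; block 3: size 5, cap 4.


Rank of a partition matroid = sum of min(|Si|, ci) for each block.
= min(3,3) + min(4,4) + min(5,4)
= 3 + 4 + 4
= 11.

11


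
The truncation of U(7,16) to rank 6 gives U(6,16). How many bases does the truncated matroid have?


Truncating U(7,16) to rank 6 gives U(6,16).
Bases of U(6,16) are all 6-element subsets of 16 elements.
Number of bases = C(16,6) = 16! / (6! * 10!) = 8008.

8008


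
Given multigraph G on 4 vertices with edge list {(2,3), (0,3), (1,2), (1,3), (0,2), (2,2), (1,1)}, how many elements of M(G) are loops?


In a graphic matroid, a loop is a self-loop edge (u,u) with rank 0.
Examining all 7 edges for self-loops...
Self-loops found: (2,2), (1,1)
Number of loops = 2.

2


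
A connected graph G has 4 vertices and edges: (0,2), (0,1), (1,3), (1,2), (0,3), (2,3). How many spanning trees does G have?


By Kirchhoff's matrix tree theorem, the number of spanning trees equals
the determinant of any cofactor of the Laplacian matrix L.
G has 4 vertices and 6 edges.
Computing the (3 x 3) cofactor determinant gives 16.

16


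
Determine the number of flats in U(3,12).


Flats of U(3,12): every subset of size < 3 is a flat, plus E itself.
Count = C(12,0) + C(12,1) + C(12,2) + 1
     = 1 + 12 + 66 + 1
     = 80.

80


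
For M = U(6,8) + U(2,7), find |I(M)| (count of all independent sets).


For a direct sum, |I(M1+M2)| = |I(M1)| * |I(M2)|.
|I(U(6,8))| = sum C(8,k) for k=0..6 = 247.
|I(U(2,7))| = sum C(7,k) for k=0..2 = 29.
Total = 247 * 29 = 7163.

7163


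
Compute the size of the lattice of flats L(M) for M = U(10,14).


Flats of U(10,14): every subset of size < 10 is a flat, plus E itself.
Count = (14 choose 0) + (14 choose 1) + (14 choose 2) + (14 choose 3) + (14 choose 4) + (14 choose 5) + (14 choose 6) + (14 choose 7) + (14 choose 8) + (14 choose 9) + 1
     = 1 + 14 + 91 + 364 + 1001 + 2002 + 3003 + 3432 + 3003 + 2002 + 1
     = 14914.

14914


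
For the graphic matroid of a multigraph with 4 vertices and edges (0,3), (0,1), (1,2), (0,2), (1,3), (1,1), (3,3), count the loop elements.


In a graphic matroid, a loop is a self-loop edge (u,u) with rank 0.
Examining all 7 edges for self-loops...
Self-loops found: (1,1), (3,3)
Number of loops = 2.

2


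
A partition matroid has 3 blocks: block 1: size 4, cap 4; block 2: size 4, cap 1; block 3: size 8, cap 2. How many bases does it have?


A basis picks exactly ci elements from block i.
Number of bases = product of C(|Si|, ci).
= C(4,4) * C(4,1) * C(8,2)
= 1 * 4 * 28
= 112.

112


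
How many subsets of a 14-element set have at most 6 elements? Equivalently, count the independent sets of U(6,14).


Independent sets of U(6,14) are all subsets of size <= 6.
Count = (14 choose 0) + (14 choose 1) + (14 choose 2) + (14 choose 3) + (14 choose 4) + (14 choose 5) + (14 choose 6)
     = 1 + 14 + 91 + 364 + 1001 + 2002 + 3003
     = 6476.

6476


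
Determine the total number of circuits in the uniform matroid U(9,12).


In U(9,12), circuits are the (10)-element subsets.
Any set of 10 elements is dependent, and removing any one element gives
an independent set of size 9, so it is a minimal dependent set.
Number of circuits = C(12,10) = 66.

66


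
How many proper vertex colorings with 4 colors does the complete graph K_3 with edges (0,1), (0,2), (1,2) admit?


P(K_3, k) = k(k-1)(k-2)...(k-2).
P(4) = (4) * (3) * (2) = 24.

24


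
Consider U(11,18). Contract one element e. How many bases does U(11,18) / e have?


Contracting e from U(11,18) gives U(10,17).
Bases of U(10,17) = (17 choose 10) = 19448.

19448


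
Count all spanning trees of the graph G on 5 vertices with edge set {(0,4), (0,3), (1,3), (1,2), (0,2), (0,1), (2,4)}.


By Kirchhoff's matrix tree theorem, the number of spanning trees equals
the determinant of any cofactor of the Laplacian matrix L.
G has 5 vertices and 7 edges.
Computing the (4 x 4) cofactor determinant gives 21.

21


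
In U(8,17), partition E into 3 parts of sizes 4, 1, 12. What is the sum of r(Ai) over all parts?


r(Ai) = min(|Ai|, 8) for each part.
Sum = min(4,8) + min(1,8) + min(12,8)
    = 4 + 1 + 8
    = 13.

13


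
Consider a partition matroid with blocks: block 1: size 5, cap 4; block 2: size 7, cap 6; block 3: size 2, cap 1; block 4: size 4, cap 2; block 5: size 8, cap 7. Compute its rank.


Rank of a partition matroid = sum of min(|Si|, ci) for each block.
= min(5,4) + min(7,6) + min(2,1) + min(4,2) + min(8,7)
= 4 + 6 + 1 + 2 + 7
= 20.

20


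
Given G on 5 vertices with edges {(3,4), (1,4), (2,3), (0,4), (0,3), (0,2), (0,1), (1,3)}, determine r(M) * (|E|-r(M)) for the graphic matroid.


r(M) = |V| - c = 5 - 1 = 4.
nullity = |E| - r(M) = 8 - 4 = 4.
Product = 4 * 4 = 16.

16


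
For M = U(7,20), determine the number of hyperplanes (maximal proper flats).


Hyperplanes of U(7,20) are flats of rank 6.
In a uniform matroid, these are exactly the (6)-element subsets.
Count = C(20,6) = 20! / (6! * 14!) = 38760.

38760


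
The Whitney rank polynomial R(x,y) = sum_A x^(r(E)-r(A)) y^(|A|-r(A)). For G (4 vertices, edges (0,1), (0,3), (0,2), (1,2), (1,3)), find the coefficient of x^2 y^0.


R(x,y) = sum over A in 2^E of x^(r(E)-r(A)) * y^(|A|-r(A)).
G has 4 vertices, 5 edges. r(E) = 3.
Enumerate all 2^5 = 32 subsets.
Count subsets with r(E)-r(A)=2 and |A|-r(A)=0: 5.

5


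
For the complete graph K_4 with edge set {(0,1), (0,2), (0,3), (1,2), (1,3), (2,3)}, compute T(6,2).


T(K_4; x,y) = x^3 + 3x^2 + 4xy + 2x + y^3 + 3y^2 + 2y.
Substituting x=6, y=2:
= 216 + 108 + 48 + 12 + 8 + 12 + 4
= 408.

408


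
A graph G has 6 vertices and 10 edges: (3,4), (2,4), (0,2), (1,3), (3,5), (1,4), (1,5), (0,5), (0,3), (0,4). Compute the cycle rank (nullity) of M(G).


Cycle rank (nullity) = |E| - r(M) = |E| - (|V| - c).
|E| = 10, |V| = 6, c = 1.
Nullity = 10 - (6 - 1) = 10 - 5 = 5.

5


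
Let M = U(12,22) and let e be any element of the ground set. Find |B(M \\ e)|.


Deleting e from U(12,22) gives U(12,21) since n > r.
Bases of U(12,21) = (21 choose 12) = 293930.

293930


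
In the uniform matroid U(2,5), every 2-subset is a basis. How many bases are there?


Bases of U(2,5) are all 2-element subsets of the 5-element ground set.
Number of bases = C(5,2).
C(5,2) = (5 * 4) / (1 * 2) = 10.

10


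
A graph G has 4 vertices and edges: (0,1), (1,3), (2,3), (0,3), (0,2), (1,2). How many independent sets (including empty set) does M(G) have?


An independent set in a graphic matroid is an acyclic edge subset.
G has 4 vertices and 6 edges.
Enumerate all 2^6 = 64 subsets, checking for acyclicity.
Total independent sets = 38.

38


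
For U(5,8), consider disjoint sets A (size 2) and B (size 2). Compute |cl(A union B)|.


|A union B| = 2 + 2 = 4 (disjoint).
In U(5,8), cl(S) = S if |S| < 5, else cl(S) = E.
Since 4 < 5, cl(A union B) = A union B.
|cl(A union B)| = 4.

4


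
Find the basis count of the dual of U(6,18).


The dual of U(r,n) is U(n-r, n) = U(12,18).
Bases of U(12,18) are all (12)-element subsets.
|B(M*)| = (18 choose 12) = 18564.

18564


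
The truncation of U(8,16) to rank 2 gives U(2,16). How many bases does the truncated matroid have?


Truncating U(8,16) to rank 2 gives U(2,16).
Bases of U(2,16) are all 2-element subsets of 16 elements.
Number of bases = (16 choose 2) = 120.

120


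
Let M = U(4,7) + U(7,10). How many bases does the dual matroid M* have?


(M1+M2)* = M1* + M2*.
M1* = U(3,7), bases: C(7,3) = 35.
M2* = U(3,10), bases: C(10,3) = 120.
|B(M*)| = 35 * 120 = 4200.

4200


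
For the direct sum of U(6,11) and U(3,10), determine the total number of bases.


Bases of a direct sum M1 + M2: |B| = |B(M1)| * |B(M2)|.
|B(U(6,11))| = C(11,6) = 462.
|B(U(3,10))| = C(10,3) = 120.
Total bases = 462 * 120 = 55440.

55440


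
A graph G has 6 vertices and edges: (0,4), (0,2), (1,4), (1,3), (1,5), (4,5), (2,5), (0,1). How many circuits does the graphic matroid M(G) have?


A circuit in a graphic matroid = edge set of a simple cycle.
G has 6 vertices and 8 edges.
Enumerating all minimal edge subsets forming cycles...
Total circuits found: 7.

7


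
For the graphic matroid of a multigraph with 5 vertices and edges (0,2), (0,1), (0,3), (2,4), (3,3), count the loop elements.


In a graphic matroid, a loop is a self-loop edge (u,u) with rank 0.
Examining all 5 edges for self-loops...
Self-loops found: (3,3)
Number of loops = 1.

1


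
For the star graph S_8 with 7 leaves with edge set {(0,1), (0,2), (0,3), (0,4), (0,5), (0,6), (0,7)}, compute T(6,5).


A star on 8 vertices is a tree with 7 edges.
T(x,y) = x^(7) for any tree.
T(6,5) = 6^7 = 279936.

279936


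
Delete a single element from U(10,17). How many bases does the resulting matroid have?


Deleting e from U(10,17) gives U(10,16) since n > r.
Bases of U(10,16) = C(16,10) = 16! / (10! * 6!) = 8008.

8008


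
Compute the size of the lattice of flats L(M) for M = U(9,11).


Flats of U(9,11): every subset of size < 9 is a flat, plus E itself.
Count = (11 choose 0) + (11 choose 1) + (11 choose 2) + (11 choose 3) + (11 choose 4) + (11 choose 5) + (11 choose 6) + (11 choose 7) + (11 choose 8) + 1
     = 1 + 11 + 55 + 165 + 330 + 462 + 462 + 330 + 165 + 1
     = 1982.

1982


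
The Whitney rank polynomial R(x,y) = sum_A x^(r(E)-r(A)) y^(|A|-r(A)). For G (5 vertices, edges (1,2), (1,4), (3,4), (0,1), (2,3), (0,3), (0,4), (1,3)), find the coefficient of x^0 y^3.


R(x,y) = sum over A in 2^E of x^(r(E)-r(A)) * y^(|A|-r(A)).
G has 5 vertices, 8 edges. r(E) = 4.
Enumerate all 2^8 = 256 subsets.
Count subsets with r(E)-r(A)=0 and |A|-r(A)=3: 8.

8


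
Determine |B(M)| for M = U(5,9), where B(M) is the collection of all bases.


Bases of U(5,9) are all 5-element subsets of the 9-element ground set.
Number of bases = C(9,5).
C(9,5) = 9! / (5! * 4!) = 126.

126


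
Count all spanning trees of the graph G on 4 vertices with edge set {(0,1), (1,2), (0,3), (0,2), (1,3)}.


By Kirchhoff's matrix tree theorem, the number of spanning trees equals
the determinant of any cofactor of the Laplacian matrix L.
G has 4 vertices and 5 edges.
Computing the (3 x 3) cofactor determinant gives 8.

8


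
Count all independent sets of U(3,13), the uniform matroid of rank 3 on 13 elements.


Independent sets of U(3,13) are all subsets of size <= 3.
Count = C(13,0) + C(13,1) + C(13,2) + C(13,3)
     = 1 + 13 + 78 + 286
     = 378.

378


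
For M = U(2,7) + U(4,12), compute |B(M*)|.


(M1+M2)* = M1* + M2*.
M1* = U(5,7), bases: C(7,5) = 21.
M2* = U(8,12), bases: C(12,8) = 495.
|B(M*)| = 21 * 495 = 10395.

10395


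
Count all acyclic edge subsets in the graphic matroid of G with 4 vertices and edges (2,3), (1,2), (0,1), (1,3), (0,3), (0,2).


An independent set in a graphic matroid is an acyclic edge subset.
G has 4 vertices and 6 edges.
Enumerate all 2^6 = 64 subsets, checking for acyclicity.
Total independent sets = 38.

38


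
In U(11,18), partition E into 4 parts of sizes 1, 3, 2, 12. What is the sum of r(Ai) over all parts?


r(Ai) = min(|Ai|, 11) for each part.
Sum = min(1,11) + min(3,11) + min(2,11) + min(12,11)
    = 1 + 3 + 2 + 11
    = 17.

17


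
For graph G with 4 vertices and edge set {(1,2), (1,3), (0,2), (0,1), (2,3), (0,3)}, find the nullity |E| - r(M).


Cycle rank (nullity) = |E| - r(M) = |E| - (|V| - c).
|E| = 6, |V| = 4, c = 1.
Nullity = 6 - (4 - 1) = 6 - 3 = 3.

3


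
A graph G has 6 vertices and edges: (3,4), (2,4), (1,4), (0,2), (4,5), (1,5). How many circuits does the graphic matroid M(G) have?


A circuit in a graphic matroid = edge set of a simple cycle.
G has 6 vertices and 6 edges.
Enumerating all minimal edge subsets forming cycles...
Total circuits found: 1.

1


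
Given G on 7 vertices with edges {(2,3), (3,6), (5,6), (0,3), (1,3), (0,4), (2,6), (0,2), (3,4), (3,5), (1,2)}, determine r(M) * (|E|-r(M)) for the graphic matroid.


r(M) = |V| - c = 7 - 1 = 6.
nullity = |E| - r(M) = 11 - 6 = 5.
Product = 6 * 5 = 30.

30


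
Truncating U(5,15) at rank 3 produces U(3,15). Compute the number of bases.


Truncating U(5,15) to rank 3 gives U(3,15).
Bases of U(3,15) are all 3-element subsets of 15 elements.
Number of bases = C(15,3) = 15! / (3! * 12!) = 455.

455


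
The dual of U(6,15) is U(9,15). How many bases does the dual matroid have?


The dual of U(r,n) is U(n-r, n) = U(9,15).
Bases of U(9,15) are all (9)-element subsets.
|B(M*)| = C(15,9) = 15! / (9! * 6!) = 5005.

5005


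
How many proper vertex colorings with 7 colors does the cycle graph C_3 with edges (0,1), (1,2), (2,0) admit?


P(C_3, k) = (k-1)^3 + (-1)^3*(k-1).
P(7) = (6)^3 - 6
= 216 - 6 = 210.

210


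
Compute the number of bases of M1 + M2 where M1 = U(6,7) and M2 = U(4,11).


Bases of a direct sum M1 + M2: |B| = |B(M1)| * |B(M2)|.
|B(U(6,7))| = C(7,6) = 7.
|B(U(4,11))| = C(11,4) = 330.
Total bases = 7 * 330 = 2310.

2310


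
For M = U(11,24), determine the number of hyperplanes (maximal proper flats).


Hyperplanes of U(11,24) are flats of rank 10.
In a uniform matroid, these are exactly the (10)-element subsets.
Count = C(24,10) = 24! / (10! * 14!) = 1961256.

1961256


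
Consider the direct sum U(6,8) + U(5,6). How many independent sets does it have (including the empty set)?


For a direct sum, |I(M1+M2)| = |I(M1)| * |I(M2)|.
|I(U(6,8))| = sum C(8,k) for k=0..6 = 247.
|I(U(5,6))| = sum C(6,k) for k=0..5 = 63.
Total = 247 * 63 = 15561.

15561


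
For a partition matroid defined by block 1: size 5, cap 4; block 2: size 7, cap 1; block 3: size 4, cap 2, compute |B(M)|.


A basis picks exactly ci elements from block i.
Number of bases = product of C(|Si|, ci).
= C(5,4) * C(7,1) * C(4,2)
= 5 * 7 * 6
= 210.

210


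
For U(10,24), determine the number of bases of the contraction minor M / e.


Contracting e from U(10,24) gives U(9,23).
Bases of U(9,23) = C(23,9) = 23! / (9! * 14!) = 817190.

817190


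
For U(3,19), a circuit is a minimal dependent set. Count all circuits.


In U(3,19), circuits are the (4)-element subsets.
Any set of 4 elements is dependent, and removing any one element gives
an independent set of size 3, so it is a minimal dependent set.
Number of circuits = C(19,4) = (19 * 18 * 17 * 16) / (1 * 2 * 3 * 4) = 3876.

3876


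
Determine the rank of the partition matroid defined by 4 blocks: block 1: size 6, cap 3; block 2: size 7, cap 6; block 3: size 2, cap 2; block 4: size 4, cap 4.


Rank of a partition matroid = sum of min(|Si|, ci) for each block.
= min(6,3) + min(7,6) + min(2,2) + min(4,4)
= 3 + 6 + 2 + 4
= 15.

15


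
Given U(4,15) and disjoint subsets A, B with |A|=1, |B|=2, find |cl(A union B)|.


|A union B| = 1 + 2 = 3 (disjoint).
In U(4,15), cl(S) = S if |S| < 4, else cl(S) = E.
Since 3 < 4, cl(A union B) = A union B.
|cl(A union B)| = 3.

3


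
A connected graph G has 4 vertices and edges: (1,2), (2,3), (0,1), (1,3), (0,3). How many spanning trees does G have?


By Kirchhoff's matrix tree theorem, the number of spanning trees equals
the determinant of any cofactor of the Laplacian matrix L.
G has 4 vertices and 5 edges.
Computing the (3 x 3) cofactor determinant gives 8.

8


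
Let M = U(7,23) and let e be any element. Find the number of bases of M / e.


Contracting e from U(7,23) gives U(6,22).
Bases of U(6,22) = C(22,6) = 74613.

74613


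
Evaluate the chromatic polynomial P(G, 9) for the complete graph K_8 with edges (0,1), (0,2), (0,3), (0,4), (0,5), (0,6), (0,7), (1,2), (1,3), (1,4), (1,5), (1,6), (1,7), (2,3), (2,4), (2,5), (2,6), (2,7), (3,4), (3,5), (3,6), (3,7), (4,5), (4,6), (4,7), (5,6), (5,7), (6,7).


P(K_8, k) = k(k-1)(k-2)...(k-7).
P(9) = (9) * (8) * (7) * (6) * (5) * (4) * (3) * (2) = 362880.

362880


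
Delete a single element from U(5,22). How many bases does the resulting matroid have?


Deleting e from U(5,22) gives U(5,21) since n > r.
Bases of U(5,21) = C(21,5) = 21! / (5! * 16!) = 20349.

20349


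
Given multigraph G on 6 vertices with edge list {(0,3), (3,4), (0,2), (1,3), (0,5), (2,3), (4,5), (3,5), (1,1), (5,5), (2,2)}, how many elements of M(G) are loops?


In a graphic matroid, a loop is a self-loop edge (u,u) with rank 0.
Examining all 11 edges for self-loops...
Self-loops found: (1,1), (5,5), (2,2)
Number of loops = 3.

3


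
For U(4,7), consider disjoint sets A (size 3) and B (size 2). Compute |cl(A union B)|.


|A union B| = 3 + 2 = 5 (disjoint).
In U(4,7), cl(S) = S if |S| < 4, else cl(S) = E.
Since 5 >= 4, cl(A union B) = E.
|cl(A union B)| = 7.

7


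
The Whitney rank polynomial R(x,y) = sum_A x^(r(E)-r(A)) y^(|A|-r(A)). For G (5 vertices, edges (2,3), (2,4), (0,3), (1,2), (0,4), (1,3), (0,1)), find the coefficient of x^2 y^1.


R(x,y) = sum over A in 2^E of x^(r(E)-r(A)) * y^(|A|-r(A)).
G has 5 vertices, 7 edges. r(E) = 4.
Enumerate all 2^7 = 128 subsets.
Count subsets with r(E)-r(A)=2 and |A|-r(A)=1: 2.

2


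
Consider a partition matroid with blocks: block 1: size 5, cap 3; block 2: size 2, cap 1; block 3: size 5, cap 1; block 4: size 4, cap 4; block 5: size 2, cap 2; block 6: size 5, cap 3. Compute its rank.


Rank of a partition matroid = sum of min(|Si|, ci) for each block.
= min(5,3) + min(2,1) + min(5,1) + min(4,4) + min(2,2) + min(5,3)
= 3 + 1 + 1 + 4 + 2 + 3
= 14.

14


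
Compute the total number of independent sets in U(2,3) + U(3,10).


For a direct sum, |I(M1+M2)| = |I(M1)| * |I(M2)|.
|I(U(2,3))| = sum C(3,k) for k=0..2 = 7.
|I(U(3,10))| = sum C(10,k) for k=0..3 = 176.
Total = 7 * 176 = 1232.

1232


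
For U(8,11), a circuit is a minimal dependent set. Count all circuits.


In U(8,11), circuits are the (9)-element subsets.
Any set of 9 elements is dependent, and removing any one element gives
an independent set of size 8, so it is a minimal dependent set.
Number of circuits = C(11,9) = 55.

55


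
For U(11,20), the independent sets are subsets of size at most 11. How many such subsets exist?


Independent sets of U(11,20) are all subsets of size <= 11.
Count = (20 choose 0) + (20 choose 1) + (20 choose 2) + (20 choose 3) + (20 choose 4) + (20 choose 5) + (20 choose 6) + (20 choose 7) + (20 choose 8) + (20 choose 9) + (20 choose 10) + (20 choose 11)
     = 1 + 20 + 190 + 1140 + 4845 + 15504 + 38760 + 77520 + 125970 + 167960 + 184756 + 167960
     = 784626.

784626


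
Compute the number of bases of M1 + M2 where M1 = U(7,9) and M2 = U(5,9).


Bases of a direct sum M1 + M2: |B| = |B(M1)| * |B(M2)|.
|B(U(7,9))| = C(9,7) = 36.
|B(U(5,9))| = C(9,5) = 126.
Total bases = 36 * 126 = 4536.

4536


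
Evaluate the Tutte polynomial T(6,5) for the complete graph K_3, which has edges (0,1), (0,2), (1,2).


T(K_3; x,y) = x^2 + x + y.
T(6,5) = 36 + 6 + 5 = 47.

47


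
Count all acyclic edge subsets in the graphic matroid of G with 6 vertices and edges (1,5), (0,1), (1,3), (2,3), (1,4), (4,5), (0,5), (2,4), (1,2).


An independent set in a graphic matroid is an acyclic edge subset.
G has 6 vertices and 9 edges.
Enumerate all 2^9 = 512 subsets, checking for acyclicity.
Total independent sets = 280.

280


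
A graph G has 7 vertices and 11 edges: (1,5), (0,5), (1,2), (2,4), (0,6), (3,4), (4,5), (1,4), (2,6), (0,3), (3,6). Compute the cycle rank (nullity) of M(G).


Cycle rank (nullity) = |E| - r(M) = |E| - (|V| - c).
|E| = 11, |V| = 7, c = 1.
Nullity = 11 - (7 - 1) = 11 - 6 = 5.

5


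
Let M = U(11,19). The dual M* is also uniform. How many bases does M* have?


The dual of U(r,n) is U(n-r, n) = U(8,19).
Bases of U(8,19) are all (8)-element subsets.
|B(M*)| = C(19,8) = 19! / (8! * 11!) = 75582.

75582


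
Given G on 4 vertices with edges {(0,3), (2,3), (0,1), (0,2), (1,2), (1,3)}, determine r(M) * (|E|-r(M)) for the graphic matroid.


r(M) = |V| - c = 4 - 1 = 3.
nullity = |E| - r(M) = 6 - 3 = 3.
Product = 3 * 3 = 9.

9


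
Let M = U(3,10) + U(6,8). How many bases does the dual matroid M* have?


(M1+M2)* = M1* + M2*.
M1* = U(7,10), bases: C(10,7) = 120.
M2* = U(2,8), bases: C(8,2) = 28.
|B(M*)| = 120 * 28 = 3360.

3360


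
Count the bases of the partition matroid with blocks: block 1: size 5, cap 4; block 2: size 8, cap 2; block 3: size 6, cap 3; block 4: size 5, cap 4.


A basis picks exactly ci elements from block i.
Number of bases = product of C(|Si|, ci).
= C(5,4) * C(8,2) * C(6,3) * C(5,4)
= 5 * 28 * 20 * 5
= 14000.

14000


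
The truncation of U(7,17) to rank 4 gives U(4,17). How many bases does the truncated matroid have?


Truncating U(7,17) to rank 4 gives U(4,17).
Bases of U(4,17) are all 4-element subsets of 17 elements.
Number of bases = C(17,4) = (17 * 16 * 15 * 14) / (1 * 2 * 3 * 4) = 2380.

2380


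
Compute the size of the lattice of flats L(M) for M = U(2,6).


Flats of U(2,6): every subset of size < 2 is a flat, plus E itself.
Count = (6 choose 0) + (6 choose 1) + 1
     = 1 + 6 + 1
     = 8.

8


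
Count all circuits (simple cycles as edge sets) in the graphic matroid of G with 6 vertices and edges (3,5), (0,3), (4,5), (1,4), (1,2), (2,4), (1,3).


A circuit in a graphic matroid = edge set of a simple cycle.
G has 6 vertices and 7 edges.
Enumerating all minimal edge subsets forming cycles...
Total circuits found: 3.

3


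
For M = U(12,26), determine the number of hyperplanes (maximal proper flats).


Hyperplanes of U(12,26) are flats of rank 11.
In a uniform matroid, these are exactly the (11)-element subsets.
Count = C(26,11) = 26! / (11! * 15!) = 7726160.

7726160


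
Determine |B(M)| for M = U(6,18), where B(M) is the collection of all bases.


Bases of U(6,18) are all 6-element subsets of the 18-element ground set.
Number of bases = C(18,6).
C(18,6) = 18564.

18564


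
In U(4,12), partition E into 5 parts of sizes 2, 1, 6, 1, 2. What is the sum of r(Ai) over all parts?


r(Ai) = min(|Ai|, 4) for each part.
Sum = min(2,4) + min(1,4) + min(6,4) + min(1,4) + min(2,4)
    = 2 + 1 + 4 + 1 + 2
    = 10.

10


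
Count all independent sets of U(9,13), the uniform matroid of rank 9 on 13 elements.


Independent sets of U(9,13) are all subsets of size <= 9.
Count = C(13,0) + C(13,1) + C(13,2) + C(13,3) + C(13,4) + C(13,5) + C(13,6) + C(13,7) + C(13,8) + C(13,9)
     = 1 + 13 + 78 + 286 + 715 + 1287 + 1716 + 1716 + 1287 + 715
     = 7814.

7814


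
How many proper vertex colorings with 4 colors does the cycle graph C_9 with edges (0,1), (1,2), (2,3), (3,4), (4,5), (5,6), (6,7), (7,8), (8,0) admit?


P(C_9, k) = (k-1)^9 + (-1)^9*(k-1).
P(4) = (3)^9 - 3
= 19683 - 3 = 19680.

19680


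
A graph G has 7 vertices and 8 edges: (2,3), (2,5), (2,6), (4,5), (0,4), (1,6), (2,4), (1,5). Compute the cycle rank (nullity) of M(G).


Cycle rank (nullity) = |E| - r(M) = |E| - (|V| - c).
|E| = 8, |V| = 7, c = 1.
Nullity = 8 - (7 - 1) = 8 - 6 = 2.

2


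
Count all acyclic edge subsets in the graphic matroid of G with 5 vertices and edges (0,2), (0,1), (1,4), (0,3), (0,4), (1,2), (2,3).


An independent set in a graphic matroid is an acyclic edge subset.
G has 5 vertices and 7 edges.
Enumerate all 2^7 = 128 subsets, checking for acyclicity.
Total independent sets = 82.

82


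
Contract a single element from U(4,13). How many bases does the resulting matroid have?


Contracting e from U(4,13) gives U(3,12).
Bases of U(3,12) = (12 choose 3) = 220.

220


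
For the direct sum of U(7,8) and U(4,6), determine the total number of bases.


Bases of a direct sum M1 + M2: |B| = |B(M1)| * |B(M2)|.
|B(U(7,8))| = C(8,7) = 8.
|B(U(4,6))| = C(6,4) = 15.
Total bases = 8 * 15 = 120.

120


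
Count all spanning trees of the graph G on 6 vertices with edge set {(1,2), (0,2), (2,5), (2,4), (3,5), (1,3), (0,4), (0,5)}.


By Kirchhoff's matrix tree theorem, the number of spanning trees equals
the determinant of any cofactor of the Laplacian matrix L.
G has 6 vertices and 8 edges.
Computing the (5 x 5) cofactor determinant gives 29.

29


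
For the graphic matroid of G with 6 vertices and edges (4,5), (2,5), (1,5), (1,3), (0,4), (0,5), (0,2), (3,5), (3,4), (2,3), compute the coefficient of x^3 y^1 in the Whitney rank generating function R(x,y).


R(x,y) = sum over A in 2^E of x^(r(E)-r(A)) * y^(|A|-r(A)).
G has 6 vertices, 10 edges. r(E) = 5.
Enumerate all 2^10 = 1024 subsets.
Count subsets with r(E)-r(A)=3 and |A|-r(A)=1: 5.

5


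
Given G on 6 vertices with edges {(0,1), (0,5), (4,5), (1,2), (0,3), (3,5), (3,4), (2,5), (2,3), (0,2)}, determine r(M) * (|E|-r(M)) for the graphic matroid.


r(M) = |V| - c = 6 - 1 = 5.
nullity = |E| - r(M) = 10 - 5 = 5.
Product = 5 * 5 = 25.

25


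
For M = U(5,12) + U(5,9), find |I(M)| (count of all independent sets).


For a direct sum, |I(M1+M2)| = |I(M1)| * |I(M2)|.
|I(U(5,12))| = sum C(12,k) for k=0..5 = 1586.
|I(U(5,9))| = sum C(9,k) for k=0..5 = 382.
Total = 1586 * 382 = 605852.

605852


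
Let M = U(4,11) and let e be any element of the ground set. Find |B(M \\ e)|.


Deleting e from U(4,11) gives U(4,10) since n > r.
Bases of U(4,10) = (10 choose 4) = 210.

210


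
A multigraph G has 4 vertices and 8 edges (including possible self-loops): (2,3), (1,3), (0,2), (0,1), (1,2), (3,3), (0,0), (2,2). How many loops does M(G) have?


In a graphic matroid, a loop is a self-loop edge (u,u) with rank 0.
Examining all 8 edges for self-loops...
Self-loops found: (3,3), (0,0), (2,2)
Number of loops = 3.

3


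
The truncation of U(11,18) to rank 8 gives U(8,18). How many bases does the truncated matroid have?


Truncating U(11,18) to rank 8 gives U(8,18).
Bases of U(8,18) are all 8-element subsets of 18 elements.
Number of bases = (18 choose 8) = 43758.

43758


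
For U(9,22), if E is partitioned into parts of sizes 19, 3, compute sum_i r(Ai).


r(Ai) = min(|Ai|, 9) for each part.
Sum = min(19,9) + min(3,9)
    = 9 + 3
    = 12.

12


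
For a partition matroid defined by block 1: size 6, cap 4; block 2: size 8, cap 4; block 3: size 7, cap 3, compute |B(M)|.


A basis picks exactly ci elements from block i.
Number of bases = product of C(|Si|, ci).
= C(6,4) * C(8,4) * C(7,3)
= 15 * 70 * 35
= 36750.

36750


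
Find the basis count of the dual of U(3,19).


The dual of U(r,n) is U(n-r, n) = U(16,19).
Bases of U(16,19) are all (16)-element subsets.
|B(M*)| = C(19,16) = 19! / (16! * 3!) = 969.

969


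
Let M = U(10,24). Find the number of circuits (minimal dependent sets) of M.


In U(10,24), circuits are the (11)-element subsets.
Any set of 11 elements is dependent, and removing any one element gives
an independent set of size 10, so it is a minimal dependent set.
Number of circuits = C(24,11) = 2496144.

2496144


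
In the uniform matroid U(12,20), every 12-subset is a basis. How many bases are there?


Bases of U(12,20) are all 12-element subsets of the 20-element ground set.
Number of bases = C(20,12).
C(20,12) = 125970.

125970


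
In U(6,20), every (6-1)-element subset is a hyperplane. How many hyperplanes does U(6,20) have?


Hyperplanes of U(6,20) are flats of rank 5.
In a uniform matroid, these are exactly the (5)-element subsets.
Count = C(20,5) = 15504.

15504


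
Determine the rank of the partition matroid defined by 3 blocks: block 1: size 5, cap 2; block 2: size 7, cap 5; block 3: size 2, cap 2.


Rank of a partition matroid = sum of min(|Si|, ci) for each block.
= min(5,2) + min(7,5) + min(2,2)
= 2 + 5 + 2
= 9.

9


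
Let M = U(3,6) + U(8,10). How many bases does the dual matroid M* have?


(M1+M2)* = M1* + M2*.
M1* = U(3,6), bases: C(6,3) = 20.
M2* = U(2,10), bases: C(10,2) = 45.
|B(M*)| = 20 * 45 = 900.

900


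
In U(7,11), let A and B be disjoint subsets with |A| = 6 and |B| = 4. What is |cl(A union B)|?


|A union B| = 6 + 4 = 10 (disjoint).
In U(7,11), cl(S) = S if |S| < 7, else cl(S) = E.
Since 10 >= 7, cl(A union B) = E.
|cl(A union B)| = 11.

11


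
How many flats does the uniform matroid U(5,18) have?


Flats of U(5,18): every subset of size < 5 is a flat, plus E itself.
Count = C(18,0) + C(18,1) + C(18,2) + C(18,3) + C(18,4) + 1
     = 1 + 18 + 153 + 816 + 3060 + 1
     = 4049.

4049


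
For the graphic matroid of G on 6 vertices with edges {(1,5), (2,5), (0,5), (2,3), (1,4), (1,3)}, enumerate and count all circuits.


A circuit in a graphic matroid = edge set of a simple cycle.
G has 6 vertices and 6 edges.
Enumerating all minimal edge subsets forming cycles...
Total circuits found: 1.

1


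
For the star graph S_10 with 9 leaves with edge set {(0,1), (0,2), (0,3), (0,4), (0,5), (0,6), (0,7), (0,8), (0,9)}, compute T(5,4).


A star on 10 vertices is a tree with 9 edges.
T(x,y) = x^(9) for any tree.
T(5,4) = 5^9 = 1953125.

1953125


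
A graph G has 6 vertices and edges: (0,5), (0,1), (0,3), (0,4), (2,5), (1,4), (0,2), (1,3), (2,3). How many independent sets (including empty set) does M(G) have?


An independent set in a graphic matroid is an acyclic edge subset.
G has 6 vertices and 9 edges.
Enumerate all 2^9 = 512 subsets, checking for acyclicity.
Total independent sets = 280.

280


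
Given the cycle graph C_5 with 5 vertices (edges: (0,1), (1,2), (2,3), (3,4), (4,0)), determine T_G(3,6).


T(C_5; x,y) = x + x^2 + ... + x^(4) + y.
T(3,6) = 3^1 + 3^2 + 3^3 + 3^4 + 6
= 3 + 9 + 27 + 81 + 6
= 126.

126


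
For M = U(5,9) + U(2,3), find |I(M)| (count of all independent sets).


For a direct sum, |I(M1+M2)| = |I(M1)| * |I(M2)|.
|I(U(5,9))| = sum C(9,k) for k=0..5 = 382.
|I(U(2,3))| = sum C(3,k) for k=0..2 = 7.
Total = 382 * 7 = 2674.

2674


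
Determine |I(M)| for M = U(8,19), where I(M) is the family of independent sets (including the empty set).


Independent sets of U(8,19) are all subsets of size <= 8.
Count = (19 choose 0) + (19 choose 1) + (19 choose 2) + (19 choose 3) + (19 choose 4) + (19 choose 5) + (19 choose 6) + (19 choose 7) + (19 choose 8)
     = 1 + 19 + 171 + 969 + 3876 + 11628 + 27132 + 50388 + 75582
     = 169766.

169766


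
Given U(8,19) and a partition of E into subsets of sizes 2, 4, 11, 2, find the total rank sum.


r(Ai) = min(|Ai|, 8) for each part.
Sum = min(2,8) + min(4,8) + min(11,8) + min(2,8)
    = 2 + 4 + 8 + 2
    = 16.

16


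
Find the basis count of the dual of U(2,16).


The dual of U(r,n) is U(n-r, n) = U(14,16).
Bases of U(14,16) are all (14)-element subsets.
|B(M*)| = C(16,14) = 16! / (14! * 2!) = 120.

120


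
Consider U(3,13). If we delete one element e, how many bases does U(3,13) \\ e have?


Deleting e from U(3,13) gives U(3,12) since n > r.
Bases of U(3,12) = C(12,3) = 12! / (3! * 9!) = 220.

220


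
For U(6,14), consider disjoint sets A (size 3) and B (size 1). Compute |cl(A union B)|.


|A union B| = 3 + 1 = 4 (disjoint).
In U(6,14), cl(S) = S if |S| < 6, else cl(S) = E.
Since 4 < 6, cl(A union B) = A union B.
|cl(A union B)| = 4.

4


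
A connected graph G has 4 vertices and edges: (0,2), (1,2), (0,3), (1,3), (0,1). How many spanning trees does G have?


By Kirchhoff's matrix tree theorem, the number of spanning trees equals
the determinant of any cofactor of the Laplacian matrix L.
G has 4 vertices and 5 edges.
Computing the (3 x 3) cofactor determinant gives 8.

8


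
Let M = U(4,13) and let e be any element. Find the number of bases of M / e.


Contracting e from U(4,13) gives U(3,12).
Bases of U(3,12) = (12 choose 3) = 220.

220


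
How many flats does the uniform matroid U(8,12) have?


Flats of U(8,12): every subset of size < 8 is a flat, plus E itself.
Count = (12 choose 0) + (12 choose 1) + (12 choose 2) + (12 choose 3) + (12 choose 4) + (12 choose 5) + (12 choose 6) + (12 choose 7) + 1
     = 1 + 12 + 66 + 220 + 495 + 792 + 924 + 792 + 1
     = 3303.

3303


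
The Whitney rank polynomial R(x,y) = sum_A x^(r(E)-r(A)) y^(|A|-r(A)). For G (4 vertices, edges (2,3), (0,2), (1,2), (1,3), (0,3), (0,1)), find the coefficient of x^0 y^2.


R(x,y) = sum over A in 2^E of x^(r(E)-r(A)) * y^(|A|-r(A)).
G has 4 vertices, 6 edges. r(E) = 3.
Enumerate all 2^6 = 64 subsets.
Count subsets with r(E)-r(A)=0 and |A|-r(A)=2: 6.

6


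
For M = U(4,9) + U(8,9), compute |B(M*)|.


(M1+M2)* = M1* + M2*.
M1* = U(5,9), bases: C(9,5) = 126.
M2* = U(1,9), bases: C(9,1) = 9.
|B(M*)| = 126 * 9 = 1134.

1134


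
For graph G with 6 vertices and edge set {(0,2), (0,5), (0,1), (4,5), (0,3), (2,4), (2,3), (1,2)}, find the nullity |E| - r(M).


Cycle rank (nullity) = |E| - r(M) = |E| - (|V| - c).
|E| = 8, |V| = 6, c = 1.
Nullity = 8 - (6 - 1) = 8 - 5 = 3.

3


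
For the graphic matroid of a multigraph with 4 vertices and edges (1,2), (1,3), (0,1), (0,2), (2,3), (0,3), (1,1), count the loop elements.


In a graphic matroid, a loop is a self-loop edge (u,u) with rank 0.
Examining all 7 edges for self-loops...
Self-loops found: (1,1)
Number of loops = 1.

1
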